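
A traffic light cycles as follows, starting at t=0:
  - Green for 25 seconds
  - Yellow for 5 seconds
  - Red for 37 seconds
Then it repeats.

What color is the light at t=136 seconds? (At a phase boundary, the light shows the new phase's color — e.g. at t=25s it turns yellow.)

Answer: green

Derivation:
Cycle length = 25 + 5 + 37 = 67s
t = 136, phase_t = 136 mod 67 = 2
2 < 25 (green end) → GREEN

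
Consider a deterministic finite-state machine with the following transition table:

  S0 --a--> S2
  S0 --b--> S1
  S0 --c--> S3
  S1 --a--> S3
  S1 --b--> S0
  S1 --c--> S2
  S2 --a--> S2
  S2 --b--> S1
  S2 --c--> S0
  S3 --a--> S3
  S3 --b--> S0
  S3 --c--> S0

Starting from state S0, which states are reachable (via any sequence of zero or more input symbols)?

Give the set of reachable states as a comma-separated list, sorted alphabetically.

BFS from S0:
  visit S0: S0--a-->S2 (new), S0--b-->S1 (new), S0--c-->S3 (new)
  visit S2: S2--a-->S2 (seen), S2--b-->S1 (seen), S2--c-->S0 (seen)
  visit S1: S1--a-->S3 (seen), S1--b-->S0 (seen), S1--c-->S2 (seen)
  visit S3: S3--a-->S3 (seen), S3--b-->S0 (seen), S3--c-->S0 (seen)

Answer: S0, S1, S2, S3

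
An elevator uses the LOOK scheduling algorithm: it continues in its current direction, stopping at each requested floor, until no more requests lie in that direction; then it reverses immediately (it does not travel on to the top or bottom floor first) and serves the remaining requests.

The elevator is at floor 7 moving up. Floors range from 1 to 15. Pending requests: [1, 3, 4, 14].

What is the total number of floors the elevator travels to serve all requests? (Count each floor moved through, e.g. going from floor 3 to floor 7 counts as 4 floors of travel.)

Start at floor 7 moving up, LOOK stop order: [14, 4, 3, 1]
  7 → 14: |14-7| = 7, total = 7
  14 → 4: |4-14| = 10, total = 17
  4 → 3: |3-4| = 1, total = 18
  3 → 1: |1-3| = 2, total = 20

Answer: 20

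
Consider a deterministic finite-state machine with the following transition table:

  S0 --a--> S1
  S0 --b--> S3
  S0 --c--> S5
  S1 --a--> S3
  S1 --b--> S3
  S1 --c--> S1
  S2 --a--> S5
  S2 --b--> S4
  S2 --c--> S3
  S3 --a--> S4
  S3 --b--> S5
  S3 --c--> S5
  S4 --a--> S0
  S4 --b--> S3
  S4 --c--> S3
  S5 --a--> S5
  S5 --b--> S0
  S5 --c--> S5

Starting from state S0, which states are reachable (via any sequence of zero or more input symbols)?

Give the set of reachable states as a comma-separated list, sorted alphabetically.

BFS from S0:
  visit S0: S0--a-->S1 (new), S0--b-->S3 (new), S0--c-->S5 (new)
  visit S1: S1--a-->S3 (seen), S1--b-->S3 (seen), S1--c-->S1 (seen)
  visit S3: S3--a-->S4 (new), S3--b-->S5 (seen), S3--c-->S5 (seen)
  visit S5: S5--a-->S5 (seen), S5--b-->S0 (seen), S5--c-->S5 (seen)
  visit S4: S4--a-->S0 (seen), S4--b-->S3 (seen), S4--c-->S3 (seen)

Answer: S0, S1, S3, S4, S5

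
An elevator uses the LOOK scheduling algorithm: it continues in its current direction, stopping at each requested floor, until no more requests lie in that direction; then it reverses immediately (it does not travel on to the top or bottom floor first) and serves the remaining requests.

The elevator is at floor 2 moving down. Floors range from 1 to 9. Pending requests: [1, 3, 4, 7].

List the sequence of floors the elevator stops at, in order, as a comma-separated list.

Answer: 1, 3, 4, 7

Derivation:
Current: 2, moving DOWN
Serve below first (descending): [1]
Then reverse, serve above (ascending): [3, 4, 7]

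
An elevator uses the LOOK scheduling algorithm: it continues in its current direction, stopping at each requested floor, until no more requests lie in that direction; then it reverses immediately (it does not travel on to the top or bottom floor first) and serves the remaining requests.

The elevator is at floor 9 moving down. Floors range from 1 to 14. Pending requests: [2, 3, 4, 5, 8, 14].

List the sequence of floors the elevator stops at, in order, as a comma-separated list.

Answer: 8, 5, 4, 3, 2, 14

Derivation:
Current: 9, moving DOWN
Serve below first (descending): [8, 5, 4, 3, 2]
Then reverse, serve above (ascending): [14]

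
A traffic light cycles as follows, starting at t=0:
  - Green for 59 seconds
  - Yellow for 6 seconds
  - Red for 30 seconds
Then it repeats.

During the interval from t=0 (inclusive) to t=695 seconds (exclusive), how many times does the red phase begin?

Answer: 7

Derivation:
Cycle = 59+6+30 = 95s
red phase starts at t = k*95 + 65 for k=0,1,2,...
Need k*95+65 < 695 → k < 6.632
k ∈ {0, ..., 6} → 7 starts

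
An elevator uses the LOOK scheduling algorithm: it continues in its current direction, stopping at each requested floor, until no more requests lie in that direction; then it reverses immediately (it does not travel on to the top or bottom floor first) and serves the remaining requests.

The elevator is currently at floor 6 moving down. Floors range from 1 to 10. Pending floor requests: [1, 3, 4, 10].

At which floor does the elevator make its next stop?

Answer: 4

Derivation:
Current floor: 6, direction: down
Requests above: [10]
Requests below: [1, 3, 4]
Moving down and requests lie below → nearest below is max([1, 3, 4]) = 4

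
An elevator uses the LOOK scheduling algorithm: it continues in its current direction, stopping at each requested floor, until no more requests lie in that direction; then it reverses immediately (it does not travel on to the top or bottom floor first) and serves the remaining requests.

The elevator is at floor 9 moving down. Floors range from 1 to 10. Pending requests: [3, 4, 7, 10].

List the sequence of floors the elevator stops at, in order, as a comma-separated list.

Answer: 7, 4, 3, 10

Derivation:
Current: 9, moving DOWN
Serve below first (descending): [7, 4, 3]
Then reverse, serve above (ascending): [10]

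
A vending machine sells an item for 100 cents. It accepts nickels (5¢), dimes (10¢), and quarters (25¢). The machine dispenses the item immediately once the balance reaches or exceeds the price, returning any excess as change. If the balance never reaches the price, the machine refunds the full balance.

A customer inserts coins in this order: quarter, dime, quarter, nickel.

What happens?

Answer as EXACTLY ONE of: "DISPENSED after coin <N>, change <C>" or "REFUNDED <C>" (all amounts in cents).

Price: 100¢
Coin 1 (quarter, 25¢): balance = 25¢
Coin 2 (dime, 10¢): balance = 35¢
Coin 3 (quarter, 25¢): balance = 60¢
Coin 4 (nickel, 5¢): balance = 65¢
All coins inserted, balance 65¢ < price 100¢ → REFUND 65¢

Answer: REFUNDED 65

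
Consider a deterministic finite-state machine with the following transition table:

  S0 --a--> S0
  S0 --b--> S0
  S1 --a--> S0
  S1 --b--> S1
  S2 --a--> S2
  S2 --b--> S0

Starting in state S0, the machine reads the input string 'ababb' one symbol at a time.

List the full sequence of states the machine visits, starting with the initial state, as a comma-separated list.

Start: S0
  read 'a': S0 --a--> S0
  read 'b': S0 --b--> S0
  read 'a': S0 --a--> S0
  read 'b': S0 --b--> S0
  read 'b': S0 --b--> S0

Answer: S0, S0, S0, S0, S0, S0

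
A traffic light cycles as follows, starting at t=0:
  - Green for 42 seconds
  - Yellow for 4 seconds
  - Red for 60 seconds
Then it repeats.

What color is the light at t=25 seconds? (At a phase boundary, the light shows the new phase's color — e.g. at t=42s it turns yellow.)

Answer: green

Derivation:
Cycle length = 42 + 4 + 60 = 106s
t = 25, phase_t = 25 mod 106 = 25
25 < 42 (green end) → GREEN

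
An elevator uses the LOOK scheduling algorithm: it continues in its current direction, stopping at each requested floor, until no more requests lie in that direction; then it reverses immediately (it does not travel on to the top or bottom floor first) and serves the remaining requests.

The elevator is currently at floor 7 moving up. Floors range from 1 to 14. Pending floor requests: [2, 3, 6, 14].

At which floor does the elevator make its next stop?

Current floor: 7, direction: up
Requests above: [14]
Requests below: [2, 3, 6]
Moving up and requests lie above → nearest above is min([14]) = 14

Answer: 14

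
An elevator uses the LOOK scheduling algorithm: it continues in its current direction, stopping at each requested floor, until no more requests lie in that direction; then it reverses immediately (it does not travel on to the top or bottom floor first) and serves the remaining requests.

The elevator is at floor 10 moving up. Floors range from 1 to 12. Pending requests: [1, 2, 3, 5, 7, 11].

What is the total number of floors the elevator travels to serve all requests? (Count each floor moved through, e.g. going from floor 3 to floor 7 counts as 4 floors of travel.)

Answer: 11

Derivation:
Start at floor 10 moving up, LOOK stop order: [11, 7, 5, 3, 2, 1]
  10 → 11: |11-10| = 1, total = 1
  11 → 7: |7-11| = 4, total = 5
  7 → 5: |5-7| = 2, total = 7
  5 → 3: |3-5| = 2, total = 9
  3 → 2: |2-3| = 1, total = 10
  2 → 1: |1-2| = 1, total = 11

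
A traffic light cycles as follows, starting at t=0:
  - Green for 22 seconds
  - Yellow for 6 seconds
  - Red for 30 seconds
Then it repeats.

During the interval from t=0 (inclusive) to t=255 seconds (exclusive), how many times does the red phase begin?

Cycle = 22+6+30 = 58s
red phase starts at t = k*58 + 28 for k=0,1,2,...
Need k*58+28 < 255 → k < 3.914
k ∈ {0, ..., 3} → 4 starts

Answer: 4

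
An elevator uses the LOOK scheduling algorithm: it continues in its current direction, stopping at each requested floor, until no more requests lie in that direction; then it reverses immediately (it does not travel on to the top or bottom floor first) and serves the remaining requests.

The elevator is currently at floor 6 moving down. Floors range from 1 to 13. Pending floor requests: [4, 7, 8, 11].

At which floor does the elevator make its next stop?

Answer: 4

Derivation:
Current floor: 6, direction: down
Requests above: [7, 8, 11]
Requests below: [4]
Moving down and requests lie below → nearest below is max([4]) = 4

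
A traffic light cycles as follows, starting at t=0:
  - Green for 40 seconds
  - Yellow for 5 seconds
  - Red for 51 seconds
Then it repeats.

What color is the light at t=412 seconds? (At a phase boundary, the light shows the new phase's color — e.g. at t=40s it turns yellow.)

Cycle length = 40 + 5 + 51 = 96s
t = 412, phase_t = 412 mod 96 = 28
28 < 40 (green end) → GREEN

Answer: green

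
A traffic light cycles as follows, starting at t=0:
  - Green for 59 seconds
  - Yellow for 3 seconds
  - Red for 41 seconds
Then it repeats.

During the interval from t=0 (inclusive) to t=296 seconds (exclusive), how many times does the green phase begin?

Answer: 3

Derivation:
Cycle = 59+3+41 = 103s
green phase starts at t = k*103 + 0 for k=0,1,2,...
Need k*103+0 < 296 → k < 2.874
k ∈ {0, ..., 2} → 3 starts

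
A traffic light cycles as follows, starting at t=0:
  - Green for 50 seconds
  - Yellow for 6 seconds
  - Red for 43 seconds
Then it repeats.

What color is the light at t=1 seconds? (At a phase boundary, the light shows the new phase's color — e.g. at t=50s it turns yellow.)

Answer: green

Derivation:
Cycle length = 50 + 6 + 43 = 99s
t = 1, phase_t = 1 mod 99 = 1
1 < 50 (green end) → GREEN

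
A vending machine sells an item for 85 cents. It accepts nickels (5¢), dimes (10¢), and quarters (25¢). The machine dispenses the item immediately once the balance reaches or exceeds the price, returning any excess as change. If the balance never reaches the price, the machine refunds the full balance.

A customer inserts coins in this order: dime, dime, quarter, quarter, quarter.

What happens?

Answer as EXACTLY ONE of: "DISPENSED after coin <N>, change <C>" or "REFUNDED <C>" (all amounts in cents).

Answer: DISPENSED after coin 5, change 10

Derivation:
Price: 85¢
Coin 1 (dime, 10¢): balance = 10¢
Coin 2 (dime, 10¢): balance = 20¢
Coin 3 (quarter, 25¢): balance = 45¢
Coin 4 (quarter, 25¢): balance = 70¢
Coin 5 (quarter, 25¢): balance = 95¢
  → balance >= price → DISPENSE, change = 95 - 85 = 10¢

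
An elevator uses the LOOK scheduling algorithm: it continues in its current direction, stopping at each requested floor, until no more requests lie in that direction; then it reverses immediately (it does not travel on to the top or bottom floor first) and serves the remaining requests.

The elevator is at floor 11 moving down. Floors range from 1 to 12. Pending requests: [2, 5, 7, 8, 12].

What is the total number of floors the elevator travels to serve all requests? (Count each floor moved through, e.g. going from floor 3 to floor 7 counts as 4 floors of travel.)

Answer: 19

Derivation:
Start at floor 11 moving down, LOOK stop order: [8, 7, 5, 2, 12]
  11 → 8: |8-11| = 3, total = 3
  8 → 7: |7-8| = 1, total = 4
  7 → 5: |5-7| = 2, total = 6
  5 → 2: |2-5| = 3, total = 9
  2 → 12: |12-2| = 10, total = 19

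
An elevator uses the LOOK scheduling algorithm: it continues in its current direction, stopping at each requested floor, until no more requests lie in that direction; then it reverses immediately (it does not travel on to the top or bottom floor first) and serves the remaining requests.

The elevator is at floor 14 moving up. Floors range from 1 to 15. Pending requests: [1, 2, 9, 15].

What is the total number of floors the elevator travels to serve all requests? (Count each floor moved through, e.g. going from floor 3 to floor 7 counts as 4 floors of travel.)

Answer: 15

Derivation:
Start at floor 14 moving up, LOOK stop order: [15, 9, 2, 1]
  14 → 15: |15-14| = 1, total = 1
  15 → 9: |9-15| = 6, total = 7
  9 → 2: |2-9| = 7, total = 14
  2 → 1: |1-2| = 1, total = 15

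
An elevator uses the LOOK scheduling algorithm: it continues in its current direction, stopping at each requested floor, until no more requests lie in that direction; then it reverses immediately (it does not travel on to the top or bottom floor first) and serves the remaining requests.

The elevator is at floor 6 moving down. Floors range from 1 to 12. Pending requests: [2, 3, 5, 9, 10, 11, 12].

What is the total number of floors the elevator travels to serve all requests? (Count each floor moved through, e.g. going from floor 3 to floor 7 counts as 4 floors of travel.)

Start at floor 6 moving down, LOOK stop order: [5, 3, 2, 9, 10, 11, 12]
  6 → 5: |5-6| = 1, total = 1
  5 → 3: |3-5| = 2, total = 3
  3 → 2: |2-3| = 1, total = 4
  2 → 9: |9-2| = 7, total = 11
  9 → 10: |10-9| = 1, total = 12
  10 → 11: |11-10| = 1, total = 13
  11 → 12: |12-11| = 1, total = 14

Answer: 14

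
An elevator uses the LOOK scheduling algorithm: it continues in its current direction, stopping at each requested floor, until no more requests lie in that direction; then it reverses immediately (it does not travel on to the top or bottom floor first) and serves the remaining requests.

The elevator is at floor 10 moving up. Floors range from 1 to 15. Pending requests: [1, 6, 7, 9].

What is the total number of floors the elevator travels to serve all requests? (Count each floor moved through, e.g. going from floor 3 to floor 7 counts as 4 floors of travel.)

Answer: 9

Derivation:
Start at floor 10 moving up, LOOK stop order: [9, 7, 6, 1]
  10 → 9: |9-10| = 1, total = 1
  9 → 7: |7-9| = 2, total = 3
  7 → 6: |6-7| = 1, total = 4
  6 → 1: |1-6| = 5, total = 9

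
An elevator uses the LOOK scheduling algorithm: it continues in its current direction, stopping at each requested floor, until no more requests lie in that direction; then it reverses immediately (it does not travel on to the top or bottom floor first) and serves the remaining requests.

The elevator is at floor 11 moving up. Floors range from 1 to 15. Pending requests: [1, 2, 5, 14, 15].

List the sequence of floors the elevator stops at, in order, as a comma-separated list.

Current: 11, moving UP
Serve above first (ascending): [14, 15]
Then reverse, serve below (descending): [5, 2, 1]

Answer: 14, 15, 5, 2, 1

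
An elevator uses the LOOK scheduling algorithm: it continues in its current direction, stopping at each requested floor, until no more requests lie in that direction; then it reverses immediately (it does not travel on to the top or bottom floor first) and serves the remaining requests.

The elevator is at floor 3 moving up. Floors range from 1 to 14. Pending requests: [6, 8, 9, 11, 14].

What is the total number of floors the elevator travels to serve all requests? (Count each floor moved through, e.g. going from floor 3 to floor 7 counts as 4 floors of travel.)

Answer: 11

Derivation:
Start at floor 3 moving up, LOOK stop order: [6, 8, 9, 11, 14]
  3 → 6: |6-3| = 3, total = 3
  6 → 8: |8-6| = 2, total = 5
  8 → 9: |9-8| = 1, total = 6
  9 → 11: |11-9| = 2, total = 8
  11 → 14: |14-11| = 3, total = 11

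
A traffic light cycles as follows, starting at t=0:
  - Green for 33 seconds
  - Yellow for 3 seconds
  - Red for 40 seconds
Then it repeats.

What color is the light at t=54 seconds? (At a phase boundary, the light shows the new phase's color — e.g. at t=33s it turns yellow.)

Cycle length = 33 + 3 + 40 = 76s
t = 54, phase_t = 54 mod 76 = 54
54 >= 36 → RED

Answer: red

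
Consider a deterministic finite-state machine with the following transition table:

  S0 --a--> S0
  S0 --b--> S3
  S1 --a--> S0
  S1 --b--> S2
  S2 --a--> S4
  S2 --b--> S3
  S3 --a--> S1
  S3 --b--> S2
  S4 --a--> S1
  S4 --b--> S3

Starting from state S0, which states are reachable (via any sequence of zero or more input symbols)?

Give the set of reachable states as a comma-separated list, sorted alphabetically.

BFS from S0:
  visit S0: S0--a-->S0 (seen), S0--b-->S3 (new)
  visit S3: S3--a-->S1 (new), S3--b-->S2 (new)
  visit S1: S1--a-->S0 (seen), S1--b-->S2 (seen)
  visit S2: S2--a-->S4 (new), S2--b-->S3 (seen)
  visit S4: S4--a-->S1 (seen), S4--b-->S3 (seen)

Answer: S0, S1, S2, S3, S4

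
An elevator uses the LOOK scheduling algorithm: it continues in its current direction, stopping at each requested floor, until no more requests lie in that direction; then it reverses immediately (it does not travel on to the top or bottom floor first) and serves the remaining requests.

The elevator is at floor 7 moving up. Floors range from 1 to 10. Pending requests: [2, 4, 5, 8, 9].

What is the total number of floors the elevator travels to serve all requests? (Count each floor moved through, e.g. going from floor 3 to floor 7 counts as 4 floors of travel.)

Start at floor 7 moving up, LOOK stop order: [8, 9, 5, 4, 2]
  7 → 8: |8-7| = 1, total = 1
  8 → 9: |9-8| = 1, total = 2
  9 → 5: |5-9| = 4, total = 6
  5 → 4: |4-5| = 1, total = 7
  4 → 2: |2-4| = 2, total = 9

Answer: 9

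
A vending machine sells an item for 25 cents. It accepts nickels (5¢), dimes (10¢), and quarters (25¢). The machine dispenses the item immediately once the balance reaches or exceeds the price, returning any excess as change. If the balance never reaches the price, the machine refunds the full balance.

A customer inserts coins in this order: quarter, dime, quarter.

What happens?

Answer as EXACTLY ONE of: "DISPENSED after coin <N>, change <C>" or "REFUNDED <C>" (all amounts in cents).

Answer: DISPENSED after coin 1, change 0

Derivation:
Price: 25¢
Coin 1 (quarter, 25¢): balance = 25¢
  → balance >= price → DISPENSE, change = 25 - 25 = 0¢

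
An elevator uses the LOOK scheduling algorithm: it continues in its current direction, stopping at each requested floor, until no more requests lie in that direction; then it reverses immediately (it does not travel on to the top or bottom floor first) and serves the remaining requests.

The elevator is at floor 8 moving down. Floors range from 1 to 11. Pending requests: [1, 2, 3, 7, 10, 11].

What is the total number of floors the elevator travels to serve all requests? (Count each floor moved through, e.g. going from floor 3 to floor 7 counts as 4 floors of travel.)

Answer: 17

Derivation:
Start at floor 8 moving down, LOOK stop order: [7, 3, 2, 1, 10, 11]
  8 → 7: |7-8| = 1, total = 1
  7 → 3: |3-7| = 4, total = 5
  3 → 2: |2-3| = 1, total = 6
  2 → 1: |1-2| = 1, total = 7
  1 → 10: |10-1| = 9, total = 16
  10 → 11: |11-10| = 1, total = 17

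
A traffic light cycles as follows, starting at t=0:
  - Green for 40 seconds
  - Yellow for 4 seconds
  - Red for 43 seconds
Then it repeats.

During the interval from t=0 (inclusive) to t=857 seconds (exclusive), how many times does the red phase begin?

Cycle = 40+4+43 = 87s
red phase starts at t = k*87 + 44 for k=0,1,2,...
Need k*87+44 < 857 → k < 9.345
k ∈ {0, ..., 9} → 10 starts

Answer: 10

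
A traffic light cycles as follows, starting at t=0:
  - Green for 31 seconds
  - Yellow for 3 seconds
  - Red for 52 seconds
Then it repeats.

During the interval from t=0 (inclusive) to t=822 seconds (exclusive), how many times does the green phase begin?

Answer: 10

Derivation:
Cycle = 31+3+52 = 86s
green phase starts at t = k*86 + 0 for k=0,1,2,...
Need k*86+0 < 822 → k < 9.558
k ∈ {0, ..., 9} → 10 starts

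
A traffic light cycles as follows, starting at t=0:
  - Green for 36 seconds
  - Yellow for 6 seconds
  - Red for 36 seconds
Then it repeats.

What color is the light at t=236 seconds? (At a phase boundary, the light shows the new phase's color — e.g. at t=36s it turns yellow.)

Cycle length = 36 + 6 + 36 = 78s
t = 236, phase_t = 236 mod 78 = 2
2 < 36 (green end) → GREEN

Answer: green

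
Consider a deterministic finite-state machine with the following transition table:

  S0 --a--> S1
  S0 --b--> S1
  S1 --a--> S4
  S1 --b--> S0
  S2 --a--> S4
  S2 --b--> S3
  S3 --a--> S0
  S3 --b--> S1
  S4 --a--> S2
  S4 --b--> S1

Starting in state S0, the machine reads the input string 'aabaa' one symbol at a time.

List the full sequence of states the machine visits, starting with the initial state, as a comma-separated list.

Start: S0
  read 'a': S0 --a--> S1
  read 'a': S1 --a--> S4
  read 'b': S4 --b--> S1
  read 'a': S1 --a--> S4
  read 'a': S4 --a--> S2

Answer: S0, S1, S4, S1, S4, S2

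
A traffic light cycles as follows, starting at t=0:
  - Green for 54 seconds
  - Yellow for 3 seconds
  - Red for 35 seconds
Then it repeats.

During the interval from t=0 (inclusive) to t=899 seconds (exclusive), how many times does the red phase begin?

Answer: 10

Derivation:
Cycle = 54+3+35 = 92s
red phase starts at t = k*92 + 57 for k=0,1,2,...
Need k*92+57 < 899 → k < 9.152
k ∈ {0, ..., 9} → 10 starts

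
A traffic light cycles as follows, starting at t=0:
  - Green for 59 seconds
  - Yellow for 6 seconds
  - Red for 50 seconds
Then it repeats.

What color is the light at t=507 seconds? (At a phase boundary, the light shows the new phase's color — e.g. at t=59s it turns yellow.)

Answer: green

Derivation:
Cycle length = 59 + 6 + 50 = 115s
t = 507, phase_t = 507 mod 115 = 47
47 < 59 (green end) → GREEN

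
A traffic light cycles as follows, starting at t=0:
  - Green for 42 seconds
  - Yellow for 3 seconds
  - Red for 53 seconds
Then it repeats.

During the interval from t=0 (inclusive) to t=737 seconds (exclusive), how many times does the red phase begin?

Cycle = 42+3+53 = 98s
red phase starts at t = k*98 + 45 for k=0,1,2,...
Need k*98+45 < 737 → k < 7.061
k ∈ {0, ..., 7} → 8 starts

Answer: 8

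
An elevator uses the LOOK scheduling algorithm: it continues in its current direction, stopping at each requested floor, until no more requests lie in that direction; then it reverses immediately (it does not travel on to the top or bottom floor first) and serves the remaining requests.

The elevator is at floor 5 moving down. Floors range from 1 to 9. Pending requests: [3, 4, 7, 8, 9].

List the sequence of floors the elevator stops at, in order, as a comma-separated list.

Answer: 4, 3, 7, 8, 9

Derivation:
Current: 5, moving DOWN
Serve below first (descending): [4, 3]
Then reverse, serve above (ascending): [7, 8, 9]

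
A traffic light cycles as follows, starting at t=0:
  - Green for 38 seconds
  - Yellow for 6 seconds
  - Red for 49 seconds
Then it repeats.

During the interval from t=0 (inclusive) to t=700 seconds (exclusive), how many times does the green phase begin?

Answer: 8

Derivation:
Cycle = 38+6+49 = 93s
green phase starts at t = k*93 + 0 for k=0,1,2,...
Need k*93+0 < 700 → k < 7.527
k ∈ {0, ..., 7} → 8 starts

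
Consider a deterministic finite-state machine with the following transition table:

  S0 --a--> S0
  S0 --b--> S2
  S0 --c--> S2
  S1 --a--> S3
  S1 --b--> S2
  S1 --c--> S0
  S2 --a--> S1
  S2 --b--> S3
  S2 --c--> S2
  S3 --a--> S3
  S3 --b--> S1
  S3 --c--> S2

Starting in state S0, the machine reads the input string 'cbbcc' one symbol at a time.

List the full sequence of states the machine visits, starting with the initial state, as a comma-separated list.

Answer: S0, S2, S3, S1, S0, S2

Derivation:
Start: S0
  read 'c': S0 --c--> S2
  read 'b': S2 --b--> S3
  read 'b': S3 --b--> S1
  read 'c': S1 --c--> S0
  read 'c': S0 --c--> S2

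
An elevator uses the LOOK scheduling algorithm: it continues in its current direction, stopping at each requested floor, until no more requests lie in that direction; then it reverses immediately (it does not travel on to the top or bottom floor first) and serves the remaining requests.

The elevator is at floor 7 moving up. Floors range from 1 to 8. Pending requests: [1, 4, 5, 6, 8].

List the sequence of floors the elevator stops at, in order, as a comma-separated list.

Answer: 8, 6, 5, 4, 1

Derivation:
Current: 7, moving UP
Serve above first (ascending): [8]
Then reverse, serve below (descending): [6, 5, 4, 1]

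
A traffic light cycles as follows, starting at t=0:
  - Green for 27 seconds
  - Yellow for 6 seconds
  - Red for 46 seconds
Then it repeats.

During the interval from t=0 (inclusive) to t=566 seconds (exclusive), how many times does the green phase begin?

Answer: 8

Derivation:
Cycle = 27+6+46 = 79s
green phase starts at t = k*79 + 0 for k=0,1,2,...
Need k*79+0 < 566 → k < 7.165
k ∈ {0, ..., 7} → 8 starts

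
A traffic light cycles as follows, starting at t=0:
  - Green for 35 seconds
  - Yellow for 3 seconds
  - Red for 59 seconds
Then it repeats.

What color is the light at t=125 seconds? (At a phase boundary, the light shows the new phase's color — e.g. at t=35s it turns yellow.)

Cycle length = 35 + 3 + 59 = 97s
t = 125, phase_t = 125 mod 97 = 28
28 < 35 (green end) → GREEN

Answer: green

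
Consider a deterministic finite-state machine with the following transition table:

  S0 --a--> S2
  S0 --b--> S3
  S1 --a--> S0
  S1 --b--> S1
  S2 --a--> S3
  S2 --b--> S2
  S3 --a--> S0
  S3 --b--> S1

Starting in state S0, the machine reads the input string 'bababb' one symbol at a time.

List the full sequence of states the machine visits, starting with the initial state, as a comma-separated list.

Answer: S0, S3, S0, S3, S0, S3, S1

Derivation:
Start: S0
  read 'b': S0 --b--> S3
  read 'a': S3 --a--> S0
  read 'b': S0 --b--> S3
  read 'a': S3 --a--> S0
  read 'b': S0 --b--> S3
  read 'b': S3 --b--> S1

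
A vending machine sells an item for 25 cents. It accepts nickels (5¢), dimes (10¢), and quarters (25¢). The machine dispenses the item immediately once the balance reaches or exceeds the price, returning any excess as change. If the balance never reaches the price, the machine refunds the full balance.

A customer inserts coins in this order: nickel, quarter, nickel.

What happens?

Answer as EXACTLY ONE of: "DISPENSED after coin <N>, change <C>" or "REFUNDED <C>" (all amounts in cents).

Answer: DISPENSED after coin 2, change 5

Derivation:
Price: 25¢
Coin 1 (nickel, 5¢): balance = 5¢
Coin 2 (quarter, 25¢): balance = 30¢
  → balance >= price → DISPENSE, change = 30 - 25 = 5¢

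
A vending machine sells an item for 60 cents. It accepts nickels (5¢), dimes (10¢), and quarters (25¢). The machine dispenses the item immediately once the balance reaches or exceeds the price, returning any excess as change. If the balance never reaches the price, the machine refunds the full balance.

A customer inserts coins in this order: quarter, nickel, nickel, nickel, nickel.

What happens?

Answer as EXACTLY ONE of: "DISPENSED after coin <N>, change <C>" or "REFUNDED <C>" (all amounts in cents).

Price: 60¢
Coin 1 (quarter, 25¢): balance = 25¢
Coin 2 (nickel, 5¢): balance = 30¢
Coin 3 (nickel, 5¢): balance = 35¢
Coin 4 (nickel, 5¢): balance = 40¢
Coin 5 (nickel, 5¢): balance = 45¢
All coins inserted, balance 45¢ < price 60¢ → REFUND 45¢

Answer: REFUNDED 45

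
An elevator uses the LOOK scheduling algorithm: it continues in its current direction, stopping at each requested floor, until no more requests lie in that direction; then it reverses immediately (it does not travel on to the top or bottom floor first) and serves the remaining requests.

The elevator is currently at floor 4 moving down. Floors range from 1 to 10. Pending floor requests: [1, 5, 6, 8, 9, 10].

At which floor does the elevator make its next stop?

Answer: 1

Derivation:
Current floor: 4, direction: down
Requests above: [5, 6, 8, 9, 10]
Requests below: [1]
Moving down and requests lie below → nearest below is max([1]) = 1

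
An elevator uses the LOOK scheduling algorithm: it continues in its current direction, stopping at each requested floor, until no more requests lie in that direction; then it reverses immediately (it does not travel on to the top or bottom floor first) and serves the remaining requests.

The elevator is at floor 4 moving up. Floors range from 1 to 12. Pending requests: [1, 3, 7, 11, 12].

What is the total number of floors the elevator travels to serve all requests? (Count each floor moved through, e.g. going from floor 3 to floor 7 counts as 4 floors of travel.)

Start at floor 4 moving up, LOOK stop order: [7, 11, 12, 3, 1]
  4 → 7: |7-4| = 3, total = 3
  7 → 11: |11-7| = 4, total = 7
  11 → 12: |12-11| = 1, total = 8
  12 → 3: |3-12| = 9, total = 17
  3 → 1: |1-3| = 2, total = 19

Answer: 19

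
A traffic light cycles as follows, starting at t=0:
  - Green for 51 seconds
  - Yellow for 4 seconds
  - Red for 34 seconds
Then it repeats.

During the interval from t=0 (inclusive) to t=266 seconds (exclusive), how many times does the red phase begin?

Cycle = 51+4+34 = 89s
red phase starts at t = k*89 + 55 for k=0,1,2,...
Need k*89+55 < 266 → k < 2.371
k ∈ {0, ..., 2} → 3 starts

Answer: 3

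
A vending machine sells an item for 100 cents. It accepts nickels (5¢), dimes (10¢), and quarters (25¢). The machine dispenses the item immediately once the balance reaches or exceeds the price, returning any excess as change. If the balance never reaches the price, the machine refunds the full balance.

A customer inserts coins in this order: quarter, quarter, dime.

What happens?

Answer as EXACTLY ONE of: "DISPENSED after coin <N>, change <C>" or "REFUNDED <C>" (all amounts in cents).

Answer: REFUNDED 60

Derivation:
Price: 100¢
Coin 1 (quarter, 25¢): balance = 25¢
Coin 2 (quarter, 25¢): balance = 50¢
Coin 3 (dime, 10¢): balance = 60¢
All coins inserted, balance 60¢ < price 100¢ → REFUND 60¢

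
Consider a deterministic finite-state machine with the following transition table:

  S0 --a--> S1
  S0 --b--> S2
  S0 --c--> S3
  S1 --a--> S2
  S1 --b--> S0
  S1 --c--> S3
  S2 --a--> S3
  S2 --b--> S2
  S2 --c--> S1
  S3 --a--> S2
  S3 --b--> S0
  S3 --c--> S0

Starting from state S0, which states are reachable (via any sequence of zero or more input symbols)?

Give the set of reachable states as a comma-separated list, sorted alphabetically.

BFS from S0:
  visit S0: S0--a-->S1 (new), S0--b-->S2 (new), S0--c-->S3 (new)
  visit S1: S1--a-->S2 (seen), S1--b-->S0 (seen), S1--c-->S3 (seen)
  visit S2: S2--a-->S3 (seen), S2--b-->S2 (seen), S2--c-->S1 (seen)
  visit S3: S3--a-->S2 (seen), S3--b-->S0 (seen), S3--c-->S0 (seen)

Answer: S0, S1, S2, S3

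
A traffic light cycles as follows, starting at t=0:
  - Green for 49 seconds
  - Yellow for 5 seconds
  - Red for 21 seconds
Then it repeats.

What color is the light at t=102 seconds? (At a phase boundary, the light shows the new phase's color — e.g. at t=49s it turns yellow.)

Answer: green

Derivation:
Cycle length = 49 + 5 + 21 = 75s
t = 102, phase_t = 102 mod 75 = 27
27 < 49 (green end) → GREEN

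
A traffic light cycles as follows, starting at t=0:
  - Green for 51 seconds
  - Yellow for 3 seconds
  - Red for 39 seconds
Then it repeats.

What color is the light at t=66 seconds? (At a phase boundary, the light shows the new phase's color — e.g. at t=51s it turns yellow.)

Cycle length = 51 + 3 + 39 = 93s
t = 66, phase_t = 66 mod 93 = 66
66 >= 54 → RED

Answer: red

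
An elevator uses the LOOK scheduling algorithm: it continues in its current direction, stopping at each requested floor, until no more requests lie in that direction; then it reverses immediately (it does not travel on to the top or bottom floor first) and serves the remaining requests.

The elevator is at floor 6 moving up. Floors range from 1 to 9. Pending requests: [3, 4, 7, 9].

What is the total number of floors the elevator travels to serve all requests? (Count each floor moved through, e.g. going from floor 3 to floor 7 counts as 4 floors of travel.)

Answer: 9

Derivation:
Start at floor 6 moving up, LOOK stop order: [7, 9, 4, 3]
  6 → 7: |7-6| = 1, total = 1
  7 → 9: |9-7| = 2, total = 3
  9 → 4: |4-9| = 5, total = 8
  4 → 3: |3-4| = 1, total = 9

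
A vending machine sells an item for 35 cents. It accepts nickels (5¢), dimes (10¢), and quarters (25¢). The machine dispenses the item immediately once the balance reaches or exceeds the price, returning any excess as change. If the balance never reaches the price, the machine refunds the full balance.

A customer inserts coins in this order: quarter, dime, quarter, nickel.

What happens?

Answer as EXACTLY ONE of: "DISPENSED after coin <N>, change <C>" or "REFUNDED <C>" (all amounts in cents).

Answer: DISPENSED after coin 2, change 0

Derivation:
Price: 35¢
Coin 1 (quarter, 25¢): balance = 25¢
Coin 2 (dime, 10¢): balance = 35¢
  → balance >= price → DISPENSE, change = 35 - 35 = 0¢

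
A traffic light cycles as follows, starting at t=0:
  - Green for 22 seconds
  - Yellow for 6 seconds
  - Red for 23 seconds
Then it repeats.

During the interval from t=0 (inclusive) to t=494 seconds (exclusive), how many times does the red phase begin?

Cycle = 22+6+23 = 51s
red phase starts at t = k*51 + 28 for k=0,1,2,...
Need k*51+28 < 494 → k < 9.137
k ∈ {0, ..., 9} → 10 starts

Answer: 10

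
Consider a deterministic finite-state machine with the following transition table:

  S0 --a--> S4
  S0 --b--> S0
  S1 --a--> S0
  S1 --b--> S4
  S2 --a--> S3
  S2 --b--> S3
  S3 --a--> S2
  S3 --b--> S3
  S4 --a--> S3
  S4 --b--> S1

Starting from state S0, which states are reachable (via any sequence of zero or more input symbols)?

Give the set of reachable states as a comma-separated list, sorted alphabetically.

BFS from S0:
  visit S0: S0--a-->S4 (new), S0--b-->S0 (seen)
  visit S4: S4--a-->S3 (new), S4--b-->S1 (new)
  visit S3: S3--a-->S2 (new), S3--b-->S3 (seen)
  visit S1: S1--a-->S0 (seen), S1--b-->S4 (seen)
  visit S2: S2--a-->S3 (seen), S2--b-->S3 (seen)

Answer: S0, S1, S2, S3, S4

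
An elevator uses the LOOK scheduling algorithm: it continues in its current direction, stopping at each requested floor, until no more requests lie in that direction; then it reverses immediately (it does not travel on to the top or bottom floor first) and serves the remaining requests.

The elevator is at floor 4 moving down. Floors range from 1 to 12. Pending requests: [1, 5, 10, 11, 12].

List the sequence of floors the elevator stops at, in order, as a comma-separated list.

Current: 4, moving DOWN
Serve below first (descending): [1]
Then reverse, serve above (ascending): [5, 10, 11, 12]

Answer: 1, 5, 10, 11, 12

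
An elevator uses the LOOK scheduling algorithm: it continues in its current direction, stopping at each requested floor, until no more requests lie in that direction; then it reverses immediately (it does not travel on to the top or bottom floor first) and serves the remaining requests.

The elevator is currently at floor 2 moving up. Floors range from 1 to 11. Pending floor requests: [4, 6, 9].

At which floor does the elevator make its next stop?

Answer: 4

Derivation:
Current floor: 2, direction: up
Requests above: [4, 6, 9]
Requests below: []
Moving up and requests lie above → nearest above is min([4, 6, 9]) = 4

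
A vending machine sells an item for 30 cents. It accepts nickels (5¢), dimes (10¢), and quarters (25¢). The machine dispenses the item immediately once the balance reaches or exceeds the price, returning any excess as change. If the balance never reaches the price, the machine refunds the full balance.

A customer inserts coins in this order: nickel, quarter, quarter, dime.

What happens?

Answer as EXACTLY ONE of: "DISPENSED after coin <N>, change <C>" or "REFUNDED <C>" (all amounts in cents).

Price: 30¢
Coin 1 (nickel, 5¢): balance = 5¢
Coin 2 (quarter, 25¢): balance = 30¢
  → balance >= price → DISPENSE, change = 30 - 30 = 0¢

Answer: DISPENSED after coin 2, change 0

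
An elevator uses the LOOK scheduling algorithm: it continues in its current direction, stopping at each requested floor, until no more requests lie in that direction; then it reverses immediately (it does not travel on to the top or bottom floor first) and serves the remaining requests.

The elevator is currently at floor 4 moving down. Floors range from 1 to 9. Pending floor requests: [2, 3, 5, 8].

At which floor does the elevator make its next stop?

Answer: 3

Derivation:
Current floor: 4, direction: down
Requests above: [5, 8]
Requests below: [2, 3]
Moving down and requests lie below → nearest below is max([2, 3]) = 3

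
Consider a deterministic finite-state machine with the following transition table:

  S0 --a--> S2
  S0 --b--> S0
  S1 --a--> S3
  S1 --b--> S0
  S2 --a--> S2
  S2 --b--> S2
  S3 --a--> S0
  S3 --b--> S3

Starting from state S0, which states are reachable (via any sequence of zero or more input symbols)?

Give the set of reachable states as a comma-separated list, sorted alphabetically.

BFS from S0:
  visit S0: S0--a-->S2 (new), S0--b-->S0 (seen)
  visit S2: S2--a-->S2 (seen), S2--b-->S2 (seen)

Answer: S0, S2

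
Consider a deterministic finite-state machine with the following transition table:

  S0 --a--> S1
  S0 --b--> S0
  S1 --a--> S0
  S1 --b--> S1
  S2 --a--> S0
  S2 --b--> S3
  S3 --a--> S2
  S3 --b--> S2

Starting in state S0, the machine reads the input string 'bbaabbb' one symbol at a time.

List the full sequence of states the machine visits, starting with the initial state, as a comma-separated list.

Start: S0
  read 'b': S0 --b--> S0
  read 'b': S0 --b--> S0
  read 'a': S0 --a--> S1
  read 'a': S1 --a--> S0
  read 'b': S0 --b--> S0
  read 'b': S0 --b--> S0
  read 'b': S0 --b--> S0

Answer: S0, S0, S0, S1, S0, S0, S0, S0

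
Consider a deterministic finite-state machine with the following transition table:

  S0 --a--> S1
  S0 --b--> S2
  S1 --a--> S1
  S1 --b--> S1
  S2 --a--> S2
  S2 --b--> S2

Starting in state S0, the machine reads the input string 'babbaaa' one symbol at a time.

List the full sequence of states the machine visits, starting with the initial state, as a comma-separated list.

Start: S0
  read 'b': S0 --b--> S2
  read 'a': S2 --a--> S2
  read 'b': S2 --b--> S2
  read 'b': S2 --b--> S2
  read 'a': S2 --a--> S2
  read 'a': S2 --a--> S2
  read 'a': S2 --a--> S2

Answer: S0, S2, S2, S2, S2, S2, S2, S2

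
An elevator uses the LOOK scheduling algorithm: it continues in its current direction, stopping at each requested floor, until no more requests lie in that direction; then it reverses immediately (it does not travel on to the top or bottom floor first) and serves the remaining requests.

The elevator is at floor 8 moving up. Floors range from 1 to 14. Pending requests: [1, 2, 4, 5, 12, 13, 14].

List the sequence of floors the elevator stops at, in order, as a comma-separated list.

Current: 8, moving UP
Serve above first (ascending): [12, 13, 14]
Then reverse, serve below (descending): [5, 4, 2, 1]

Answer: 12, 13, 14, 5, 4, 2, 1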